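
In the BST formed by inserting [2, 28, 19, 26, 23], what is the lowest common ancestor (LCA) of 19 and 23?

Tree insertion order: [2, 28, 19, 26, 23]
Tree (level-order array): [2, None, 28, 19, None, None, 26, 23]
In a BST, the LCA of p=19, q=23 is the first node v on the
root-to-leaf path with p <= v <= q (go left if both < v, right if both > v).
Walk from root:
  at 2: both 19 and 23 > 2, go right
  at 28: both 19 and 23 < 28, go left
  at 19: 19 <= 19 <= 23, this is the LCA
LCA = 19


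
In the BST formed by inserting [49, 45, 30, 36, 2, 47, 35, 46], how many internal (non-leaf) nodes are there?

Tree built from: [49, 45, 30, 36, 2, 47, 35, 46]
Tree (level-order array): [49, 45, None, 30, 47, 2, 36, 46, None, None, None, 35]
Rule: An internal node has at least one child.
Per-node child counts:
  node 49: 1 child(ren)
  node 45: 2 child(ren)
  node 30: 2 child(ren)
  node 2: 0 child(ren)
  node 36: 1 child(ren)
  node 35: 0 child(ren)
  node 47: 1 child(ren)
  node 46: 0 child(ren)
Matching nodes: [49, 45, 30, 36, 47]
Count of internal (non-leaf) nodes: 5


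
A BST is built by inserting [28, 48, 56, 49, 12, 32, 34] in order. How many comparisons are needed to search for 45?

Search path for 45: 28 -> 48 -> 32 -> 34
Found: False
Comparisons: 4


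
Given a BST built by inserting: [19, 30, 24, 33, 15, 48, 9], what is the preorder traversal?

Tree insertion order: [19, 30, 24, 33, 15, 48, 9]
Tree (level-order array): [19, 15, 30, 9, None, 24, 33, None, None, None, None, None, 48]
Preorder traversal: [19, 15, 9, 30, 24, 33, 48]


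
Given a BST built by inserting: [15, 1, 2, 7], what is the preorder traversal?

Tree insertion order: [15, 1, 2, 7]
Tree (level-order array): [15, 1, None, None, 2, None, 7]
Preorder traversal: [15, 1, 2, 7]


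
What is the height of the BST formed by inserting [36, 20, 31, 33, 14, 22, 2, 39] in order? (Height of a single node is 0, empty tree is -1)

Insertion order: [36, 20, 31, 33, 14, 22, 2, 39]
Tree (level-order array): [36, 20, 39, 14, 31, None, None, 2, None, 22, 33]
Compute height bottom-up (empty subtree = -1):
  height(2) = 1 + max(-1, -1) = 0
  height(14) = 1 + max(0, -1) = 1
  height(22) = 1 + max(-1, -1) = 0
  height(33) = 1 + max(-1, -1) = 0
  height(31) = 1 + max(0, 0) = 1
  height(20) = 1 + max(1, 1) = 2
  height(39) = 1 + max(-1, -1) = 0
  height(36) = 1 + max(2, 0) = 3
Height = 3


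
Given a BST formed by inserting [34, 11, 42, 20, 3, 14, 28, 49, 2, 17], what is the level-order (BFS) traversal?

Tree insertion order: [34, 11, 42, 20, 3, 14, 28, 49, 2, 17]
Tree (level-order array): [34, 11, 42, 3, 20, None, 49, 2, None, 14, 28, None, None, None, None, None, 17]
BFS from the root, enqueuing left then right child of each popped node:
  queue [34] -> pop 34, enqueue [11, 42], visited so far: [34]
  queue [11, 42] -> pop 11, enqueue [3, 20], visited so far: [34, 11]
  queue [42, 3, 20] -> pop 42, enqueue [49], visited so far: [34, 11, 42]
  queue [3, 20, 49] -> pop 3, enqueue [2], visited so far: [34, 11, 42, 3]
  queue [20, 49, 2] -> pop 20, enqueue [14, 28], visited so far: [34, 11, 42, 3, 20]
  queue [49, 2, 14, 28] -> pop 49, enqueue [none], visited so far: [34, 11, 42, 3, 20, 49]
  queue [2, 14, 28] -> pop 2, enqueue [none], visited so far: [34, 11, 42, 3, 20, 49, 2]
  queue [14, 28] -> pop 14, enqueue [17], visited so far: [34, 11, 42, 3, 20, 49, 2, 14]
  queue [28, 17] -> pop 28, enqueue [none], visited so far: [34, 11, 42, 3, 20, 49, 2, 14, 28]
  queue [17] -> pop 17, enqueue [none], visited so far: [34, 11, 42, 3, 20, 49, 2, 14, 28, 17]
Result: [34, 11, 42, 3, 20, 49, 2, 14, 28, 17]


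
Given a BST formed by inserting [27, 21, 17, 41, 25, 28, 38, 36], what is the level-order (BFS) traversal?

Tree insertion order: [27, 21, 17, 41, 25, 28, 38, 36]
Tree (level-order array): [27, 21, 41, 17, 25, 28, None, None, None, None, None, None, 38, 36]
BFS from the root, enqueuing left then right child of each popped node:
  queue [27] -> pop 27, enqueue [21, 41], visited so far: [27]
  queue [21, 41] -> pop 21, enqueue [17, 25], visited so far: [27, 21]
  queue [41, 17, 25] -> pop 41, enqueue [28], visited so far: [27, 21, 41]
  queue [17, 25, 28] -> pop 17, enqueue [none], visited so far: [27, 21, 41, 17]
  queue [25, 28] -> pop 25, enqueue [none], visited so far: [27, 21, 41, 17, 25]
  queue [28] -> pop 28, enqueue [38], visited so far: [27, 21, 41, 17, 25, 28]
  queue [38] -> pop 38, enqueue [36], visited so far: [27, 21, 41, 17, 25, 28, 38]
  queue [36] -> pop 36, enqueue [none], visited so far: [27, 21, 41, 17, 25, 28, 38, 36]
Result: [27, 21, 41, 17, 25, 28, 38, 36]


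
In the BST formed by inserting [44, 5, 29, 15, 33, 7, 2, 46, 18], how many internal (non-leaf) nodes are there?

Tree built from: [44, 5, 29, 15, 33, 7, 2, 46, 18]
Tree (level-order array): [44, 5, 46, 2, 29, None, None, None, None, 15, 33, 7, 18]
Rule: An internal node has at least one child.
Per-node child counts:
  node 44: 2 child(ren)
  node 5: 2 child(ren)
  node 2: 0 child(ren)
  node 29: 2 child(ren)
  node 15: 2 child(ren)
  node 7: 0 child(ren)
  node 18: 0 child(ren)
  node 33: 0 child(ren)
  node 46: 0 child(ren)
Matching nodes: [44, 5, 29, 15]
Count of internal (non-leaf) nodes: 4


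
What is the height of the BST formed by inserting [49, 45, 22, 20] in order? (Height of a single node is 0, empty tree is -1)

Insertion order: [49, 45, 22, 20]
Tree (level-order array): [49, 45, None, 22, None, 20]
Compute height bottom-up (empty subtree = -1):
  height(20) = 1 + max(-1, -1) = 0
  height(22) = 1 + max(0, -1) = 1
  height(45) = 1 + max(1, -1) = 2
  height(49) = 1 + max(2, -1) = 3
Height = 3


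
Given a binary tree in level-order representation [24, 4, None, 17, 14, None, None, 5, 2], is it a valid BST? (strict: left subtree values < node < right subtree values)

Level-order array: [24, 4, None, 17, 14, None, None, 5, 2]
Validate using subtree bounds (lo, hi): at each node, require lo < value < hi,
then recurse left with hi=value and right with lo=value.
Preorder trace (stopping at first violation):
  at node 24 with bounds (-inf, +inf): OK
  at node 4 with bounds (-inf, 24): OK
  at node 17 with bounds (-inf, 4): VIOLATION
Node 17 violates its bound: not (-inf < 17 < 4).
Result: Not a valid BST


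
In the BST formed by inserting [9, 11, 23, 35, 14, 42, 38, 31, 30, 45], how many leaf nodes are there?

Tree built from: [9, 11, 23, 35, 14, 42, 38, 31, 30, 45]
Tree (level-order array): [9, None, 11, None, 23, 14, 35, None, None, 31, 42, 30, None, 38, 45]
Rule: A leaf has 0 children.
Per-node child counts:
  node 9: 1 child(ren)
  node 11: 1 child(ren)
  node 23: 2 child(ren)
  node 14: 0 child(ren)
  node 35: 2 child(ren)
  node 31: 1 child(ren)
  node 30: 0 child(ren)
  node 42: 2 child(ren)
  node 38: 0 child(ren)
  node 45: 0 child(ren)
Matching nodes: [14, 30, 38, 45]
Count of leaf nodes: 4


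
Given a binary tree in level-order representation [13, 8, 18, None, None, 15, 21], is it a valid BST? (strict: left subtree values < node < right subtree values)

Level-order array: [13, 8, 18, None, None, 15, 21]
Validate using subtree bounds (lo, hi): at each node, require lo < value < hi,
then recurse left with hi=value and right with lo=value.
Preorder trace (stopping at first violation):
  at node 13 with bounds (-inf, +inf): OK
  at node 8 with bounds (-inf, 13): OK
  at node 18 with bounds (13, +inf): OK
  at node 15 with bounds (13, 18): OK
  at node 21 with bounds (18, +inf): OK
No violation found at any node.
Result: Valid BST


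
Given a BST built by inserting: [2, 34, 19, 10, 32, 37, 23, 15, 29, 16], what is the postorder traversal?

Tree insertion order: [2, 34, 19, 10, 32, 37, 23, 15, 29, 16]
Tree (level-order array): [2, None, 34, 19, 37, 10, 32, None, None, None, 15, 23, None, None, 16, None, 29]
Postorder traversal: [16, 15, 10, 29, 23, 32, 19, 37, 34, 2]


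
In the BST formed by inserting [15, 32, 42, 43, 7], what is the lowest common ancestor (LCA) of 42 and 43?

Tree insertion order: [15, 32, 42, 43, 7]
Tree (level-order array): [15, 7, 32, None, None, None, 42, None, 43]
In a BST, the LCA of p=42, q=43 is the first node v on the
root-to-leaf path with p <= v <= q (go left if both < v, right if both > v).
Walk from root:
  at 15: both 42 and 43 > 15, go right
  at 32: both 42 and 43 > 32, go right
  at 42: 42 <= 42 <= 43, this is the LCA
LCA = 42


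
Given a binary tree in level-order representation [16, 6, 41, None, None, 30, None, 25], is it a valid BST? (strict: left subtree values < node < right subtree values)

Level-order array: [16, 6, 41, None, None, 30, None, 25]
Validate using subtree bounds (lo, hi): at each node, require lo < value < hi,
then recurse left with hi=value and right with lo=value.
Preorder trace (stopping at first violation):
  at node 16 with bounds (-inf, +inf): OK
  at node 6 with bounds (-inf, 16): OK
  at node 41 with bounds (16, +inf): OK
  at node 30 with bounds (16, 41): OK
  at node 25 with bounds (16, 30): OK
No violation found at any node.
Result: Valid BST


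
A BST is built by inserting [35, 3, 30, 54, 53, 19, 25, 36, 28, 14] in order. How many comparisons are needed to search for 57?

Search path for 57: 35 -> 54
Found: False
Comparisons: 2


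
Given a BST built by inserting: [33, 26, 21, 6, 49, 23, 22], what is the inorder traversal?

Tree insertion order: [33, 26, 21, 6, 49, 23, 22]
Tree (level-order array): [33, 26, 49, 21, None, None, None, 6, 23, None, None, 22]
Inorder traversal: [6, 21, 22, 23, 26, 33, 49]


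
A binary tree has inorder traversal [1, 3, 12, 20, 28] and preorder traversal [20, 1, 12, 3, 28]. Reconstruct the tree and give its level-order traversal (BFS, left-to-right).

Inorder:  [1, 3, 12, 20, 28]
Preorder: [20, 1, 12, 3, 28]
Algorithm: preorder visits root first, so consume preorder in order;
for each root, split the current inorder slice at that value into
left-subtree inorder and right-subtree inorder, then recurse.
Recursive splits:
  root=20; inorder splits into left=[1, 3, 12], right=[28]
  root=1; inorder splits into left=[], right=[3, 12]
  root=12; inorder splits into left=[3], right=[]
  root=3; inorder splits into left=[], right=[]
  root=28; inorder splits into left=[], right=[]
Reconstructed level-order: [20, 1, 28, 12, 3]


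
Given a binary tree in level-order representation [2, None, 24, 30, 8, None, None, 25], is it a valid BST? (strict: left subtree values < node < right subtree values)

Level-order array: [2, None, 24, 30, 8, None, None, 25]
Validate using subtree bounds (lo, hi): at each node, require lo < value < hi,
then recurse left with hi=value and right with lo=value.
Preorder trace (stopping at first violation):
  at node 2 with bounds (-inf, +inf): OK
  at node 24 with bounds (2, +inf): OK
  at node 30 with bounds (2, 24): VIOLATION
Node 30 violates its bound: not (2 < 30 < 24).
Result: Not a valid BST


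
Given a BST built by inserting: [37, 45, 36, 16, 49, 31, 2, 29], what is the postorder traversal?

Tree insertion order: [37, 45, 36, 16, 49, 31, 2, 29]
Tree (level-order array): [37, 36, 45, 16, None, None, 49, 2, 31, None, None, None, None, 29]
Postorder traversal: [2, 29, 31, 16, 36, 49, 45, 37]


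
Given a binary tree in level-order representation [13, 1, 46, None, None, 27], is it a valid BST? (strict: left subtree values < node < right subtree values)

Level-order array: [13, 1, 46, None, None, 27]
Validate using subtree bounds (lo, hi): at each node, require lo < value < hi,
then recurse left with hi=value and right with lo=value.
Preorder trace (stopping at first violation):
  at node 13 with bounds (-inf, +inf): OK
  at node 1 with bounds (-inf, 13): OK
  at node 46 with bounds (13, +inf): OK
  at node 27 with bounds (13, 46): OK
No violation found at any node.
Result: Valid BST


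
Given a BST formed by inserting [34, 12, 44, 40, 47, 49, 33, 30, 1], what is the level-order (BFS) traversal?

Tree insertion order: [34, 12, 44, 40, 47, 49, 33, 30, 1]
Tree (level-order array): [34, 12, 44, 1, 33, 40, 47, None, None, 30, None, None, None, None, 49]
BFS from the root, enqueuing left then right child of each popped node:
  queue [34] -> pop 34, enqueue [12, 44], visited so far: [34]
  queue [12, 44] -> pop 12, enqueue [1, 33], visited so far: [34, 12]
  queue [44, 1, 33] -> pop 44, enqueue [40, 47], visited so far: [34, 12, 44]
  queue [1, 33, 40, 47] -> pop 1, enqueue [none], visited so far: [34, 12, 44, 1]
  queue [33, 40, 47] -> pop 33, enqueue [30], visited so far: [34, 12, 44, 1, 33]
  queue [40, 47, 30] -> pop 40, enqueue [none], visited so far: [34, 12, 44, 1, 33, 40]
  queue [47, 30] -> pop 47, enqueue [49], visited so far: [34, 12, 44, 1, 33, 40, 47]
  queue [30, 49] -> pop 30, enqueue [none], visited so far: [34, 12, 44, 1, 33, 40, 47, 30]
  queue [49] -> pop 49, enqueue [none], visited so far: [34, 12, 44, 1, 33, 40, 47, 30, 49]
Result: [34, 12, 44, 1, 33, 40, 47, 30, 49]


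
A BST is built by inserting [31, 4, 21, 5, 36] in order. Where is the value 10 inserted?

Starting tree (level order): [31, 4, 36, None, 21, None, None, 5]
Insertion path: 31 -> 4 -> 21 -> 5
Result: insert 10 as right child of 5
Final tree (level order): [31, 4, 36, None, 21, None, None, 5, None, None, 10]


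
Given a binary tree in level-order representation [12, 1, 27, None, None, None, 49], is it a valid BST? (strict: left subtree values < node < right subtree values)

Level-order array: [12, 1, 27, None, None, None, 49]
Validate using subtree bounds (lo, hi): at each node, require lo < value < hi,
then recurse left with hi=value and right with lo=value.
Preorder trace (stopping at first violation):
  at node 12 with bounds (-inf, +inf): OK
  at node 1 with bounds (-inf, 12): OK
  at node 27 with bounds (12, +inf): OK
  at node 49 with bounds (27, +inf): OK
No violation found at any node.
Result: Valid BST


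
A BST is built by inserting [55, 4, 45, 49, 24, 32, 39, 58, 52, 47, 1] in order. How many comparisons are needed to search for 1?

Search path for 1: 55 -> 4 -> 1
Found: True
Comparisons: 3


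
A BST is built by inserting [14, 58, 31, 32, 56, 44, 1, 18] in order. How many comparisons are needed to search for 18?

Search path for 18: 14 -> 58 -> 31 -> 18
Found: True
Comparisons: 4


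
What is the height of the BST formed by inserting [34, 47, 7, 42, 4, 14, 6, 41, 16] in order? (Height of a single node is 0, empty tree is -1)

Insertion order: [34, 47, 7, 42, 4, 14, 6, 41, 16]
Tree (level-order array): [34, 7, 47, 4, 14, 42, None, None, 6, None, 16, 41]
Compute height bottom-up (empty subtree = -1):
  height(6) = 1 + max(-1, -1) = 0
  height(4) = 1 + max(-1, 0) = 1
  height(16) = 1 + max(-1, -1) = 0
  height(14) = 1 + max(-1, 0) = 1
  height(7) = 1 + max(1, 1) = 2
  height(41) = 1 + max(-1, -1) = 0
  height(42) = 1 + max(0, -1) = 1
  height(47) = 1 + max(1, -1) = 2
  height(34) = 1 + max(2, 2) = 3
Height = 3


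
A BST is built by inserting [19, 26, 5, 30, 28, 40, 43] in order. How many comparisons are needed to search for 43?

Search path for 43: 19 -> 26 -> 30 -> 40 -> 43
Found: True
Comparisons: 5


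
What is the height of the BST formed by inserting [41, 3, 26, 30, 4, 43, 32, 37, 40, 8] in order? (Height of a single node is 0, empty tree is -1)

Insertion order: [41, 3, 26, 30, 4, 43, 32, 37, 40, 8]
Tree (level-order array): [41, 3, 43, None, 26, None, None, 4, 30, None, 8, None, 32, None, None, None, 37, None, 40]
Compute height bottom-up (empty subtree = -1):
  height(8) = 1 + max(-1, -1) = 0
  height(4) = 1 + max(-1, 0) = 1
  height(40) = 1 + max(-1, -1) = 0
  height(37) = 1 + max(-1, 0) = 1
  height(32) = 1 + max(-1, 1) = 2
  height(30) = 1 + max(-1, 2) = 3
  height(26) = 1 + max(1, 3) = 4
  height(3) = 1 + max(-1, 4) = 5
  height(43) = 1 + max(-1, -1) = 0
  height(41) = 1 + max(5, 0) = 6
Height = 6


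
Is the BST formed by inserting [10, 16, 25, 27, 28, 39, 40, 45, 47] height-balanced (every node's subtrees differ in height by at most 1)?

Tree (level-order array): [10, None, 16, None, 25, None, 27, None, 28, None, 39, None, 40, None, 45, None, 47]
Definition: a tree is height-balanced if, at every node, |h(left) - h(right)| <= 1 (empty subtree has height -1).
Bottom-up per-node check:
  node 47: h_left=-1, h_right=-1, diff=0 [OK], height=0
  node 45: h_left=-1, h_right=0, diff=1 [OK], height=1
  node 40: h_left=-1, h_right=1, diff=2 [FAIL (|-1-1|=2 > 1)], height=2
  node 39: h_left=-1, h_right=2, diff=3 [FAIL (|-1-2|=3 > 1)], height=3
  node 28: h_left=-1, h_right=3, diff=4 [FAIL (|-1-3|=4 > 1)], height=4
  node 27: h_left=-1, h_right=4, diff=5 [FAIL (|-1-4|=5 > 1)], height=5
  node 25: h_left=-1, h_right=5, diff=6 [FAIL (|-1-5|=6 > 1)], height=6
  node 16: h_left=-1, h_right=6, diff=7 [FAIL (|-1-6|=7 > 1)], height=7
  node 10: h_left=-1, h_right=7, diff=8 [FAIL (|-1-7|=8 > 1)], height=8
Node 40 violates the condition: |-1 - 1| = 2 > 1.
Result: Not balanced


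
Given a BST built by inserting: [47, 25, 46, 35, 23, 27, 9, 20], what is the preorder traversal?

Tree insertion order: [47, 25, 46, 35, 23, 27, 9, 20]
Tree (level-order array): [47, 25, None, 23, 46, 9, None, 35, None, None, 20, 27]
Preorder traversal: [47, 25, 23, 9, 20, 46, 35, 27]


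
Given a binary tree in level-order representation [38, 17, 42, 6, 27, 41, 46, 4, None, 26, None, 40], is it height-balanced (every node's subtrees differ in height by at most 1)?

Tree (level-order array): [38, 17, 42, 6, 27, 41, 46, 4, None, 26, None, 40]
Definition: a tree is height-balanced if, at every node, |h(left) - h(right)| <= 1 (empty subtree has height -1).
Bottom-up per-node check:
  node 4: h_left=-1, h_right=-1, diff=0 [OK], height=0
  node 6: h_left=0, h_right=-1, diff=1 [OK], height=1
  node 26: h_left=-1, h_right=-1, diff=0 [OK], height=0
  node 27: h_left=0, h_right=-1, diff=1 [OK], height=1
  node 17: h_left=1, h_right=1, diff=0 [OK], height=2
  node 40: h_left=-1, h_right=-1, diff=0 [OK], height=0
  node 41: h_left=0, h_right=-1, diff=1 [OK], height=1
  node 46: h_left=-1, h_right=-1, diff=0 [OK], height=0
  node 42: h_left=1, h_right=0, diff=1 [OK], height=2
  node 38: h_left=2, h_right=2, diff=0 [OK], height=3
All nodes satisfy the balance condition.
Result: Balanced


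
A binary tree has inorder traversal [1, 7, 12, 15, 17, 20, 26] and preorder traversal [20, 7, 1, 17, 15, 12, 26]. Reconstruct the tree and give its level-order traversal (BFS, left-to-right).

Inorder:  [1, 7, 12, 15, 17, 20, 26]
Preorder: [20, 7, 1, 17, 15, 12, 26]
Algorithm: preorder visits root first, so consume preorder in order;
for each root, split the current inorder slice at that value into
left-subtree inorder and right-subtree inorder, then recurse.
Recursive splits:
  root=20; inorder splits into left=[1, 7, 12, 15, 17], right=[26]
  root=7; inorder splits into left=[1], right=[12, 15, 17]
  root=1; inorder splits into left=[], right=[]
  root=17; inorder splits into left=[12, 15], right=[]
  root=15; inorder splits into left=[12], right=[]
  root=12; inorder splits into left=[], right=[]
  root=26; inorder splits into left=[], right=[]
Reconstructed level-order: [20, 7, 26, 1, 17, 15, 12]


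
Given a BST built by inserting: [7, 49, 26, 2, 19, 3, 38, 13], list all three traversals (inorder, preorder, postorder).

Tree insertion order: [7, 49, 26, 2, 19, 3, 38, 13]
Tree (level-order array): [7, 2, 49, None, 3, 26, None, None, None, 19, 38, 13]
Inorder (L, root, R): [2, 3, 7, 13, 19, 26, 38, 49]
Preorder (root, L, R): [7, 2, 3, 49, 26, 19, 13, 38]
Postorder (L, R, root): [3, 2, 13, 19, 38, 26, 49, 7]


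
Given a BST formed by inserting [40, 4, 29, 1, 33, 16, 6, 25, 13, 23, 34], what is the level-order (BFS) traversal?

Tree insertion order: [40, 4, 29, 1, 33, 16, 6, 25, 13, 23, 34]
Tree (level-order array): [40, 4, None, 1, 29, None, None, 16, 33, 6, 25, None, 34, None, 13, 23]
BFS from the root, enqueuing left then right child of each popped node:
  queue [40] -> pop 40, enqueue [4], visited so far: [40]
  queue [4] -> pop 4, enqueue [1, 29], visited so far: [40, 4]
  queue [1, 29] -> pop 1, enqueue [none], visited so far: [40, 4, 1]
  queue [29] -> pop 29, enqueue [16, 33], visited so far: [40, 4, 1, 29]
  queue [16, 33] -> pop 16, enqueue [6, 25], visited so far: [40, 4, 1, 29, 16]
  queue [33, 6, 25] -> pop 33, enqueue [34], visited so far: [40, 4, 1, 29, 16, 33]
  queue [6, 25, 34] -> pop 6, enqueue [13], visited so far: [40, 4, 1, 29, 16, 33, 6]
  queue [25, 34, 13] -> pop 25, enqueue [23], visited so far: [40, 4, 1, 29, 16, 33, 6, 25]
  queue [34, 13, 23] -> pop 34, enqueue [none], visited so far: [40, 4, 1, 29, 16, 33, 6, 25, 34]
  queue [13, 23] -> pop 13, enqueue [none], visited so far: [40, 4, 1, 29, 16, 33, 6, 25, 34, 13]
  queue [23] -> pop 23, enqueue [none], visited so far: [40, 4, 1, 29, 16, 33, 6, 25, 34, 13, 23]
Result: [40, 4, 1, 29, 16, 33, 6, 25, 34, 13, 23]


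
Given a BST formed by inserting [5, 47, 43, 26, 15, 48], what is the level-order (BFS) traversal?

Tree insertion order: [5, 47, 43, 26, 15, 48]
Tree (level-order array): [5, None, 47, 43, 48, 26, None, None, None, 15]
BFS from the root, enqueuing left then right child of each popped node:
  queue [5] -> pop 5, enqueue [47], visited so far: [5]
  queue [47] -> pop 47, enqueue [43, 48], visited so far: [5, 47]
  queue [43, 48] -> pop 43, enqueue [26], visited so far: [5, 47, 43]
  queue [48, 26] -> pop 48, enqueue [none], visited so far: [5, 47, 43, 48]
  queue [26] -> pop 26, enqueue [15], visited so far: [5, 47, 43, 48, 26]
  queue [15] -> pop 15, enqueue [none], visited so far: [5, 47, 43, 48, 26, 15]
Result: [5, 47, 43, 48, 26, 15]


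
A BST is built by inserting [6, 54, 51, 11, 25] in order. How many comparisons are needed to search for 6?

Search path for 6: 6
Found: True
Comparisons: 1


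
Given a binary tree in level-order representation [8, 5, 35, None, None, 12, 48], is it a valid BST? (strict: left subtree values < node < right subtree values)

Level-order array: [8, 5, 35, None, None, 12, 48]
Validate using subtree bounds (lo, hi): at each node, require lo < value < hi,
then recurse left with hi=value and right with lo=value.
Preorder trace (stopping at first violation):
  at node 8 with bounds (-inf, +inf): OK
  at node 5 with bounds (-inf, 8): OK
  at node 35 with bounds (8, +inf): OK
  at node 12 with bounds (8, 35): OK
  at node 48 with bounds (35, +inf): OK
No violation found at any node.
Result: Valid BST


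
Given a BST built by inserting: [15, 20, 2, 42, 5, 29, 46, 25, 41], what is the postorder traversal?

Tree insertion order: [15, 20, 2, 42, 5, 29, 46, 25, 41]
Tree (level-order array): [15, 2, 20, None, 5, None, 42, None, None, 29, 46, 25, 41]
Postorder traversal: [5, 2, 25, 41, 29, 46, 42, 20, 15]


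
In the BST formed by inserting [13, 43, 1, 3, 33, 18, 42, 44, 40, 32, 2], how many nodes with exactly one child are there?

Tree built from: [13, 43, 1, 3, 33, 18, 42, 44, 40, 32, 2]
Tree (level-order array): [13, 1, 43, None, 3, 33, 44, 2, None, 18, 42, None, None, None, None, None, 32, 40]
Rule: These are nodes with exactly 1 non-null child.
Per-node child counts:
  node 13: 2 child(ren)
  node 1: 1 child(ren)
  node 3: 1 child(ren)
  node 2: 0 child(ren)
  node 43: 2 child(ren)
  node 33: 2 child(ren)
  node 18: 1 child(ren)
  node 32: 0 child(ren)
  node 42: 1 child(ren)
  node 40: 0 child(ren)
  node 44: 0 child(ren)
Matching nodes: [1, 3, 18, 42]
Count of nodes with exactly one child: 4


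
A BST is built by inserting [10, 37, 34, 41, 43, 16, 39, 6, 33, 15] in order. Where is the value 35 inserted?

Starting tree (level order): [10, 6, 37, None, None, 34, 41, 16, None, 39, 43, 15, 33]
Insertion path: 10 -> 37 -> 34
Result: insert 35 as right child of 34
Final tree (level order): [10, 6, 37, None, None, 34, 41, 16, 35, 39, 43, 15, 33]


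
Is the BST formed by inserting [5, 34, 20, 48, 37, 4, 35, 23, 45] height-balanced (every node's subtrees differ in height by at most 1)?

Tree (level-order array): [5, 4, 34, None, None, 20, 48, None, 23, 37, None, None, None, 35, 45]
Definition: a tree is height-balanced if, at every node, |h(left) - h(right)| <= 1 (empty subtree has height -1).
Bottom-up per-node check:
  node 4: h_left=-1, h_right=-1, diff=0 [OK], height=0
  node 23: h_left=-1, h_right=-1, diff=0 [OK], height=0
  node 20: h_left=-1, h_right=0, diff=1 [OK], height=1
  node 35: h_left=-1, h_right=-1, diff=0 [OK], height=0
  node 45: h_left=-1, h_right=-1, diff=0 [OK], height=0
  node 37: h_left=0, h_right=0, diff=0 [OK], height=1
  node 48: h_left=1, h_right=-1, diff=2 [FAIL (|1--1|=2 > 1)], height=2
  node 34: h_left=1, h_right=2, diff=1 [OK], height=3
  node 5: h_left=0, h_right=3, diff=3 [FAIL (|0-3|=3 > 1)], height=4
Node 48 violates the condition: |1 - -1| = 2 > 1.
Result: Not balanced


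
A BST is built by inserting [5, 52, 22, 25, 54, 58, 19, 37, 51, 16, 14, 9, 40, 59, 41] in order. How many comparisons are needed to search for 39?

Search path for 39: 5 -> 52 -> 22 -> 25 -> 37 -> 51 -> 40
Found: False
Comparisons: 7


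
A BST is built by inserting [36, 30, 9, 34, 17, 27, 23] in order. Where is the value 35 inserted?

Starting tree (level order): [36, 30, None, 9, 34, None, 17, None, None, None, 27, 23]
Insertion path: 36 -> 30 -> 34
Result: insert 35 as right child of 34
Final tree (level order): [36, 30, None, 9, 34, None, 17, None, 35, None, 27, None, None, 23]


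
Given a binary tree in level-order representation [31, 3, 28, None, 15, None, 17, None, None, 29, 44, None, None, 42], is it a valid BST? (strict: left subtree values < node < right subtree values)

Level-order array: [31, 3, 28, None, 15, None, 17, None, None, 29, 44, None, None, 42]
Validate using subtree bounds (lo, hi): at each node, require lo < value < hi,
then recurse left with hi=value and right with lo=value.
Preorder trace (stopping at first violation):
  at node 31 with bounds (-inf, +inf): OK
  at node 3 with bounds (-inf, 31): OK
  at node 15 with bounds (3, 31): OK
  at node 28 with bounds (31, +inf): VIOLATION
Node 28 violates its bound: not (31 < 28 < +inf).
Result: Not a valid BST


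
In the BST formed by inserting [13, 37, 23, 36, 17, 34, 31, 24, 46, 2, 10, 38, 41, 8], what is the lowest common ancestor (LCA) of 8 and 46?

Tree insertion order: [13, 37, 23, 36, 17, 34, 31, 24, 46, 2, 10, 38, 41, 8]
Tree (level-order array): [13, 2, 37, None, 10, 23, 46, 8, None, 17, 36, 38, None, None, None, None, None, 34, None, None, 41, 31, None, None, None, 24]
In a BST, the LCA of p=8, q=46 is the first node v on the
root-to-leaf path with p <= v <= q (go left if both < v, right if both > v).
Walk from root:
  at 13: 8 <= 13 <= 46, this is the LCA
LCA = 13


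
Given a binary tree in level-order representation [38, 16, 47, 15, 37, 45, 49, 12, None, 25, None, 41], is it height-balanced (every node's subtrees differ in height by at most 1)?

Tree (level-order array): [38, 16, 47, 15, 37, 45, 49, 12, None, 25, None, 41]
Definition: a tree is height-balanced if, at every node, |h(left) - h(right)| <= 1 (empty subtree has height -1).
Bottom-up per-node check:
  node 12: h_left=-1, h_right=-1, diff=0 [OK], height=0
  node 15: h_left=0, h_right=-1, diff=1 [OK], height=1
  node 25: h_left=-1, h_right=-1, diff=0 [OK], height=0
  node 37: h_left=0, h_right=-1, diff=1 [OK], height=1
  node 16: h_left=1, h_right=1, diff=0 [OK], height=2
  node 41: h_left=-1, h_right=-1, diff=0 [OK], height=0
  node 45: h_left=0, h_right=-1, diff=1 [OK], height=1
  node 49: h_left=-1, h_right=-1, diff=0 [OK], height=0
  node 47: h_left=1, h_right=0, diff=1 [OK], height=2
  node 38: h_left=2, h_right=2, diff=0 [OK], height=3
All nodes satisfy the balance condition.
Result: Balanced


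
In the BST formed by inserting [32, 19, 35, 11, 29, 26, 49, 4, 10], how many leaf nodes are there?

Tree built from: [32, 19, 35, 11, 29, 26, 49, 4, 10]
Tree (level-order array): [32, 19, 35, 11, 29, None, 49, 4, None, 26, None, None, None, None, 10]
Rule: A leaf has 0 children.
Per-node child counts:
  node 32: 2 child(ren)
  node 19: 2 child(ren)
  node 11: 1 child(ren)
  node 4: 1 child(ren)
  node 10: 0 child(ren)
  node 29: 1 child(ren)
  node 26: 0 child(ren)
  node 35: 1 child(ren)
  node 49: 0 child(ren)
Matching nodes: [10, 26, 49]
Count of leaf nodes: 3


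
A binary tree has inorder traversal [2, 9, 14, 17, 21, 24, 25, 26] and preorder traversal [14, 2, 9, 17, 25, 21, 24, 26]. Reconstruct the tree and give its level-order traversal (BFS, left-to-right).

Inorder:  [2, 9, 14, 17, 21, 24, 25, 26]
Preorder: [14, 2, 9, 17, 25, 21, 24, 26]
Algorithm: preorder visits root first, so consume preorder in order;
for each root, split the current inorder slice at that value into
left-subtree inorder and right-subtree inorder, then recurse.
Recursive splits:
  root=14; inorder splits into left=[2, 9], right=[17, 21, 24, 25, 26]
  root=2; inorder splits into left=[], right=[9]
  root=9; inorder splits into left=[], right=[]
  root=17; inorder splits into left=[], right=[21, 24, 25, 26]
  root=25; inorder splits into left=[21, 24], right=[26]
  root=21; inorder splits into left=[], right=[24]
  root=24; inorder splits into left=[], right=[]
  root=26; inorder splits into left=[], right=[]
Reconstructed level-order: [14, 2, 17, 9, 25, 21, 26, 24]


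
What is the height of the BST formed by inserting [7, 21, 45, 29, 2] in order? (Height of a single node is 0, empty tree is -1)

Insertion order: [7, 21, 45, 29, 2]
Tree (level-order array): [7, 2, 21, None, None, None, 45, 29]
Compute height bottom-up (empty subtree = -1):
  height(2) = 1 + max(-1, -1) = 0
  height(29) = 1 + max(-1, -1) = 0
  height(45) = 1 + max(0, -1) = 1
  height(21) = 1 + max(-1, 1) = 2
  height(7) = 1 + max(0, 2) = 3
Height = 3


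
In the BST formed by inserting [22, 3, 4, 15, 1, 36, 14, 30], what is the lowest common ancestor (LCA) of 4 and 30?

Tree insertion order: [22, 3, 4, 15, 1, 36, 14, 30]
Tree (level-order array): [22, 3, 36, 1, 4, 30, None, None, None, None, 15, None, None, 14]
In a BST, the LCA of p=4, q=30 is the first node v on the
root-to-leaf path with p <= v <= q (go left if both < v, right if both > v).
Walk from root:
  at 22: 4 <= 22 <= 30, this is the LCA
LCA = 22


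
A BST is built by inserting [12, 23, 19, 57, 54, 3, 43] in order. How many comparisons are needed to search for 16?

Search path for 16: 12 -> 23 -> 19
Found: False
Comparisons: 3


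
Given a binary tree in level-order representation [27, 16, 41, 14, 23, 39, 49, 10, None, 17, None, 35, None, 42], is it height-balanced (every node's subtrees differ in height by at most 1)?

Tree (level-order array): [27, 16, 41, 14, 23, 39, 49, 10, None, 17, None, 35, None, 42]
Definition: a tree is height-balanced if, at every node, |h(left) - h(right)| <= 1 (empty subtree has height -1).
Bottom-up per-node check:
  node 10: h_left=-1, h_right=-1, diff=0 [OK], height=0
  node 14: h_left=0, h_right=-1, diff=1 [OK], height=1
  node 17: h_left=-1, h_right=-1, diff=0 [OK], height=0
  node 23: h_left=0, h_right=-1, diff=1 [OK], height=1
  node 16: h_left=1, h_right=1, diff=0 [OK], height=2
  node 35: h_left=-1, h_right=-1, diff=0 [OK], height=0
  node 39: h_left=0, h_right=-1, diff=1 [OK], height=1
  node 42: h_left=-1, h_right=-1, diff=0 [OK], height=0
  node 49: h_left=0, h_right=-1, diff=1 [OK], height=1
  node 41: h_left=1, h_right=1, diff=0 [OK], height=2
  node 27: h_left=2, h_right=2, diff=0 [OK], height=3
All nodes satisfy the balance condition.
Result: Balanced


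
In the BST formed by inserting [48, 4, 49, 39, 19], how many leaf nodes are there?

Tree built from: [48, 4, 49, 39, 19]
Tree (level-order array): [48, 4, 49, None, 39, None, None, 19]
Rule: A leaf has 0 children.
Per-node child counts:
  node 48: 2 child(ren)
  node 4: 1 child(ren)
  node 39: 1 child(ren)
  node 19: 0 child(ren)
  node 49: 0 child(ren)
Matching nodes: [19, 49]
Count of leaf nodes: 2


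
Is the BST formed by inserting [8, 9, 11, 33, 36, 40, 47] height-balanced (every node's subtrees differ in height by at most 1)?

Tree (level-order array): [8, None, 9, None, 11, None, 33, None, 36, None, 40, None, 47]
Definition: a tree is height-balanced if, at every node, |h(left) - h(right)| <= 1 (empty subtree has height -1).
Bottom-up per-node check:
  node 47: h_left=-1, h_right=-1, diff=0 [OK], height=0
  node 40: h_left=-1, h_right=0, diff=1 [OK], height=1
  node 36: h_left=-1, h_right=1, diff=2 [FAIL (|-1-1|=2 > 1)], height=2
  node 33: h_left=-1, h_right=2, diff=3 [FAIL (|-1-2|=3 > 1)], height=3
  node 11: h_left=-1, h_right=3, diff=4 [FAIL (|-1-3|=4 > 1)], height=4
  node 9: h_left=-1, h_right=4, diff=5 [FAIL (|-1-4|=5 > 1)], height=5
  node 8: h_left=-1, h_right=5, diff=6 [FAIL (|-1-5|=6 > 1)], height=6
Node 36 violates the condition: |-1 - 1| = 2 > 1.
Result: Not balanced


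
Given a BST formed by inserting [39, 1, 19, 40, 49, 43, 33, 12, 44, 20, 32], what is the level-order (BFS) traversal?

Tree insertion order: [39, 1, 19, 40, 49, 43, 33, 12, 44, 20, 32]
Tree (level-order array): [39, 1, 40, None, 19, None, 49, 12, 33, 43, None, None, None, 20, None, None, 44, None, 32]
BFS from the root, enqueuing left then right child of each popped node:
  queue [39] -> pop 39, enqueue [1, 40], visited so far: [39]
  queue [1, 40] -> pop 1, enqueue [19], visited so far: [39, 1]
  queue [40, 19] -> pop 40, enqueue [49], visited so far: [39, 1, 40]
  queue [19, 49] -> pop 19, enqueue [12, 33], visited so far: [39, 1, 40, 19]
  queue [49, 12, 33] -> pop 49, enqueue [43], visited so far: [39, 1, 40, 19, 49]
  queue [12, 33, 43] -> pop 12, enqueue [none], visited so far: [39, 1, 40, 19, 49, 12]
  queue [33, 43] -> pop 33, enqueue [20], visited so far: [39, 1, 40, 19, 49, 12, 33]
  queue [43, 20] -> pop 43, enqueue [44], visited so far: [39, 1, 40, 19, 49, 12, 33, 43]
  queue [20, 44] -> pop 20, enqueue [32], visited so far: [39, 1, 40, 19, 49, 12, 33, 43, 20]
  queue [44, 32] -> pop 44, enqueue [none], visited so far: [39, 1, 40, 19, 49, 12, 33, 43, 20, 44]
  queue [32] -> pop 32, enqueue [none], visited so far: [39, 1, 40, 19, 49, 12, 33, 43, 20, 44, 32]
Result: [39, 1, 40, 19, 49, 12, 33, 43, 20, 44, 32]


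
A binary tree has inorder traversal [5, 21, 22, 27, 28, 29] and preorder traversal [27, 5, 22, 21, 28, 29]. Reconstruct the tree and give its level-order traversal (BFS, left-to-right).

Inorder:  [5, 21, 22, 27, 28, 29]
Preorder: [27, 5, 22, 21, 28, 29]
Algorithm: preorder visits root first, so consume preorder in order;
for each root, split the current inorder slice at that value into
left-subtree inorder and right-subtree inorder, then recurse.
Recursive splits:
  root=27; inorder splits into left=[5, 21, 22], right=[28, 29]
  root=5; inorder splits into left=[], right=[21, 22]
  root=22; inorder splits into left=[21], right=[]
  root=21; inorder splits into left=[], right=[]
  root=28; inorder splits into left=[], right=[29]
  root=29; inorder splits into left=[], right=[]
Reconstructed level-order: [27, 5, 28, 22, 29, 21]


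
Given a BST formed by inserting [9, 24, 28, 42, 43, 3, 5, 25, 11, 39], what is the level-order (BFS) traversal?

Tree insertion order: [9, 24, 28, 42, 43, 3, 5, 25, 11, 39]
Tree (level-order array): [9, 3, 24, None, 5, 11, 28, None, None, None, None, 25, 42, None, None, 39, 43]
BFS from the root, enqueuing left then right child of each popped node:
  queue [9] -> pop 9, enqueue [3, 24], visited so far: [9]
  queue [3, 24] -> pop 3, enqueue [5], visited so far: [9, 3]
  queue [24, 5] -> pop 24, enqueue [11, 28], visited so far: [9, 3, 24]
  queue [5, 11, 28] -> pop 5, enqueue [none], visited so far: [9, 3, 24, 5]
  queue [11, 28] -> pop 11, enqueue [none], visited so far: [9, 3, 24, 5, 11]
  queue [28] -> pop 28, enqueue [25, 42], visited so far: [9, 3, 24, 5, 11, 28]
  queue [25, 42] -> pop 25, enqueue [none], visited so far: [9, 3, 24, 5, 11, 28, 25]
  queue [42] -> pop 42, enqueue [39, 43], visited so far: [9, 3, 24, 5, 11, 28, 25, 42]
  queue [39, 43] -> pop 39, enqueue [none], visited so far: [9, 3, 24, 5, 11, 28, 25, 42, 39]
  queue [43] -> pop 43, enqueue [none], visited so far: [9, 3, 24, 5, 11, 28, 25, 42, 39, 43]
Result: [9, 3, 24, 5, 11, 28, 25, 42, 39, 43]


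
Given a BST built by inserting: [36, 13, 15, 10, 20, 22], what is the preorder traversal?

Tree insertion order: [36, 13, 15, 10, 20, 22]
Tree (level-order array): [36, 13, None, 10, 15, None, None, None, 20, None, 22]
Preorder traversal: [36, 13, 10, 15, 20, 22]


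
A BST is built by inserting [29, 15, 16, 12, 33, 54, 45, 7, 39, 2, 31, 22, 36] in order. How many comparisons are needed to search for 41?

Search path for 41: 29 -> 33 -> 54 -> 45 -> 39
Found: False
Comparisons: 5


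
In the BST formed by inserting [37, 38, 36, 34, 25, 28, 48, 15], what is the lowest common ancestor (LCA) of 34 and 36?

Tree insertion order: [37, 38, 36, 34, 25, 28, 48, 15]
Tree (level-order array): [37, 36, 38, 34, None, None, 48, 25, None, None, None, 15, 28]
In a BST, the LCA of p=34, q=36 is the first node v on the
root-to-leaf path with p <= v <= q (go left if both < v, right if both > v).
Walk from root:
  at 37: both 34 and 36 < 37, go left
  at 36: 34 <= 36 <= 36, this is the LCA
LCA = 36


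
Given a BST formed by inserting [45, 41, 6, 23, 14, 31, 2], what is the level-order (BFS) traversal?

Tree insertion order: [45, 41, 6, 23, 14, 31, 2]
Tree (level-order array): [45, 41, None, 6, None, 2, 23, None, None, 14, 31]
BFS from the root, enqueuing left then right child of each popped node:
  queue [45] -> pop 45, enqueue [41], visited so far: [45]
  queue [41] -> pop 41, enqueue [6], visited so far: [45, 41]
  queue [6] -> pop 6, enqueue [2, 23], visited so far: [45, 41, 6]
  queue [2, 23] -> pop 2, enqueue [none], visited so far: [45, 41, 6, 2]
  queue [23] -> pop 23, enqueue [14, 31], visited so far: [45, 41, 6, 2, 23]
  queue [14, 31] -> pop 14, enqueue [none], visited so far: [45, 41, 6, 2, 23, 14]
  queue [31] -> pop 31, enqueue [none], visited so far: [45, 41, 6, 2, 23, 14, 31]
Result: [45, 41, 6, 2, 23, 14, 31]


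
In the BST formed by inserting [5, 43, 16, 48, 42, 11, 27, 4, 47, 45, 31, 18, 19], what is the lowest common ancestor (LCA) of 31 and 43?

Tree insertion order: [5, 43, 16, 48, 42, 11, 27, 4, 47, 45, 31, 18, 19]
Tree (level-order array): [5, 4, 43, None, None, 16, 48, 11, 42, 47, None, None, None, 27, None, 45, None, 18, 31, None, None, None, 19]
In a BST, the LCA of p=31, q=43 is the first node v on the
root-to-leaf path with p <= v <= q (go left if both < v, right if both > v).
Walk from root:
  at 5: both 31 and 43 > 5, go right
  at 43: 31 <= 43 <= 43, this is the LCA
LCA = 43


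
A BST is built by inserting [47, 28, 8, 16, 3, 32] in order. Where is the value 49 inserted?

Starting tree (level order): [47, 28, None, 8, 32, 3, 16]
Insertion path: 47
Result: insert 49 as right child of 47
Final tree (level order): [47, 28, 49, 8, 32, None, None, 3, 16]


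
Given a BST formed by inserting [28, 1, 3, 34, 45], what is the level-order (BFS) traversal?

Tree insertion order: [28, 1, 3, 34, 45]
Tree (level-order array): [28, 1, 34, None, 3, None, 45]
BFS from the root, enqueuing left then right child of each popped node:
  queue [28] -> pop 28, enqueue [1, 34], visited so far: [28]
  queue [1, 34] -> pop 1, enqueue [3], visited so far: [28, 1]
  queue [34, 3] -> pop 34, enqueue [45], visited so far: [28, 1, 34]
  queue [3, 45] -> pop 3, enqueue [none], visited so far: [28, 1, 34, 3]
  queue [45] -> pop 45, enqueue [none], visited so far: [28, 1, 34, 3, 45]
Result: [28, 1, 34, 3, 45]


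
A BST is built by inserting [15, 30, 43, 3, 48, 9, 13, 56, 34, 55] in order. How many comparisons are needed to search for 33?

Search path for 33: 15 -> 30 -> 43 -> 34
Found: False
Comparisons: 4


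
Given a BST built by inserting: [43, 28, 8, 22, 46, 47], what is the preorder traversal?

Tree insertion order: [43, 28, 8, 22, 46, 47]
Tree (level-order array): [43, 28, 46, 8, None, None, 47, None, 22]
Preorder traversal: [43, 28, 8, 22, 46, 47]


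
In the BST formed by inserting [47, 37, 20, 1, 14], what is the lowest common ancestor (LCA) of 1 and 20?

Tree insertion order: [47, 37, 20, 1, 14]
Tree (level-order array): [47, 37, None, 20, None, 1, None, None, 14]
In a BST, the LCA of p=1, q=20 is the first node v on the
root-to-leaf path with p <= v <= q (go left if both < v, right if both > v).
Walk from root:
  at 47: both 1 and 20 < 47, go left
  at 37: both 1 and 20 < 37, go left
  at 20: 1 <= 20 <= 20, this is the LCA
LCA = 20
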